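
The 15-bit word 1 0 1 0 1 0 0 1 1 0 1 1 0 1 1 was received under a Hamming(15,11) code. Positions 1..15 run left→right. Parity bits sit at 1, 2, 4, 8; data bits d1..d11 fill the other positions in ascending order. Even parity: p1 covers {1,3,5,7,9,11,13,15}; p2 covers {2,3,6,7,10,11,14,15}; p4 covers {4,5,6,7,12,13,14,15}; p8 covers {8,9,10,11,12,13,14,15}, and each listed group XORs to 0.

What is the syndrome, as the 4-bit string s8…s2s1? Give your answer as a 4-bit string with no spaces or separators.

s1 (pos 1,3,5,7,9,11,13,15): 1⊕1⊕1⊕0⊕1⊕1⊕0⊕1 = 0
s2 (pos 2,3,6,7,10,11,14,15): 0⊕1⊕0⊕0⊕0⊕1⊕1⊕1 = 0
s4 (pos 4,5,6,7,12,13,14,15): 0⊕1⊕0⊕0⊕1⊕0⊕1⊕1 = 0
s8 (pos 8,9,10,11,12,13,14,15): 1⊕1⊕0⊕1⊕1⊕0⊕1⊕1 = 0
Syndrome s8…s1 = 0000 → no error.

0000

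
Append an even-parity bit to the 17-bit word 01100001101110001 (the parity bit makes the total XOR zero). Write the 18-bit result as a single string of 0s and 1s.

XOR of the 17 data bits: 0⊕1⊕1⊕0⊕0⊕0⊕0⊕1⊕1⊕0⊕1⊕1⊕1⊕0⊕0⊕0⊕1 = 0
Parity bit = 0 (so all 18 bits XOR to 0).

011000011011100010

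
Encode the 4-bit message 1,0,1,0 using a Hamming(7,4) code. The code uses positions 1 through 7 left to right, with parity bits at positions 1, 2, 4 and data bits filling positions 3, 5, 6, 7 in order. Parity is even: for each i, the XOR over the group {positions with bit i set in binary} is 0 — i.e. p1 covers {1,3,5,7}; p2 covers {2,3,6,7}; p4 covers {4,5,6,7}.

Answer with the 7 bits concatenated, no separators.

Place data at non-parity positions: p1 p2 1 p4 0 1 0
p1 (pos 1,3,5,7): XOR of data positions = 1⊕0⊕0 = 1
p2 (pos 2,3,6,7): XOR of data positions = 1⊕1⊕0 = 0
p4 (pos 4,5,6,7): XOR of data positions = 0⊕1⊕0 = 1
Codeword: 1011010

1011010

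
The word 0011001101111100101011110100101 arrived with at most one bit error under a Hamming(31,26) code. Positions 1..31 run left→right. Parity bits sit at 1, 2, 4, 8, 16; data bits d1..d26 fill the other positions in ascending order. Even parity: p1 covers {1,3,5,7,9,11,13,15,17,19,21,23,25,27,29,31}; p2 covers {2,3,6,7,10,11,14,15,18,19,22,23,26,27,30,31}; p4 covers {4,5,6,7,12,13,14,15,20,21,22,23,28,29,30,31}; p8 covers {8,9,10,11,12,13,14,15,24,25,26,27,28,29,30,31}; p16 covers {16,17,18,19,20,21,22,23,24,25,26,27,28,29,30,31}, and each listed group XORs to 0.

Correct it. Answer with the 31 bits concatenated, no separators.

s1 (pos 1,3,5,7,9,11,13,15,17,19,21,23,25,27,29,31): 0⊕1⊕0⊕1⊕0⊕1⊕1⊕0⊕1⊕1⊕1⊕1⊕0⊕0⊕1⊕1 = 0
s2 (pos 2,3,6,7,10,11,14,15,18,19,22,23,26,27,30,31): 0⊕1⊕0⊕1⊕1⊕1⊕1⊕0⊕0⊕1⊕1⊕1⊕1⊕0⊕0⊕1 = 0
s4 (pos 4,5,6,7,12,13,14,15,20,21,22,23,28,29,30,31): 1⊕0⊕0⊕1⊕1⊕1⊕1⊕0⊕0⊕1⊕1⊕1⊕0⊕1⊕0⊕1 = 0
s8 (pos 8,9,10,11,12,13,14,15,24,25,26,27,28,29,30,31): 1⊕0⊕1⊕1⊕1⊕1⊕1⊕0⊕1⊕0⊕1⊕0⊕0⊕1⊕0⊕1 = 0
s16 (pos 16,17,18,19,20,21,22,23,24,25,26,27,28,29,30,31): 0⊕1⊕0⊕1⊕0⊕1⊕1⊕1⊕1⊕0⊕1⊕0⊕0⊕1⊕0⊕1 = 1
Syndrome s16…s1 = 10000 → error at position 16.
Flip position 16: 0011001101111100101011110100101 → 0011001101111101101011110100101

0011001101111101101011110100101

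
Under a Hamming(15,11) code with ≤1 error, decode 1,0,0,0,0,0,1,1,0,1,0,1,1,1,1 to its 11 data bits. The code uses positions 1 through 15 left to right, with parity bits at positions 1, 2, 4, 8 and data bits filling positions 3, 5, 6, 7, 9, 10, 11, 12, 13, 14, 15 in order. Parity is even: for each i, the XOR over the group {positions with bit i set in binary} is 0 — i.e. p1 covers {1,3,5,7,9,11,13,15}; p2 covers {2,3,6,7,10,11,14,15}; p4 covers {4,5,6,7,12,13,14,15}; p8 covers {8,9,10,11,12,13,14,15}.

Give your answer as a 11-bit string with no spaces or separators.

s1 (pos 1,3,5,7,9,11,13,15): 1⊕0⊕0⊕1⊕0⊕0⊕1⊕1 = 0
s2 (pos 2,3,6,7,10,11,14,15): 0⊕0⊕0⊕1⊕1⊕0⊕1⊕1 = 0
s4 (pos 4,5,6,7,12,13,14,15): 0⊕0⊕0⊕1⊕1⊕1⊕1⊕1 = 1
s8 (pos 8,9,10,11,12,13,14,15): 1⊕0⊕1⊕0⊕1⊕1⊕1⊕1 = 0
Syndrome s8…s1 = 0100 → error at position 4.
Flip position 4: 100000110101111 → 100100110101111
Read data bits from positions 3,5,6,7,9,10,11,12,13,14,15: 00010101111

00010101111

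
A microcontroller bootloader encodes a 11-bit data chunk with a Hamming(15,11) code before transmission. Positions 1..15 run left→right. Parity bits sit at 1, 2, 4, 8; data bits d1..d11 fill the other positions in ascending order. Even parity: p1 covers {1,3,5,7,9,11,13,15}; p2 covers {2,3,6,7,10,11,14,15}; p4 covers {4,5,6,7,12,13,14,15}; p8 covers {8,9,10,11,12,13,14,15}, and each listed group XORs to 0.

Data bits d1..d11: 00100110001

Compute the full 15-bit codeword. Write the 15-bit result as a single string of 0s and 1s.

000001010110001

Place data at non-parity positions: p1 p2 0 p4 0 1 0 p8 0 1 1 0 0 0 1
p1 (pos 1,3,5,7,9,11,13,15): XOR of data positions = 0⊕0⊕0⊕0⊕1⊕0⊕1 = 0
p2 (pos 2,3,6,7,10,11,14,15): XOR of data positions = 0⊕1⊕0⊕1⊕1⊕0⊕1 = 0
p4 (pos 4,5,6,7,12,13,14,15): XOR of data positions = 0⊕1⊕0⊕0⊕0⊕0⊕1 = 0
p8 (pos 8,9,10,11,12,13,14,15): XOR of data positions = 0⊕1⊕1⊕0⊕0⊕0⊕1 = 1
Codeword: 000001010110001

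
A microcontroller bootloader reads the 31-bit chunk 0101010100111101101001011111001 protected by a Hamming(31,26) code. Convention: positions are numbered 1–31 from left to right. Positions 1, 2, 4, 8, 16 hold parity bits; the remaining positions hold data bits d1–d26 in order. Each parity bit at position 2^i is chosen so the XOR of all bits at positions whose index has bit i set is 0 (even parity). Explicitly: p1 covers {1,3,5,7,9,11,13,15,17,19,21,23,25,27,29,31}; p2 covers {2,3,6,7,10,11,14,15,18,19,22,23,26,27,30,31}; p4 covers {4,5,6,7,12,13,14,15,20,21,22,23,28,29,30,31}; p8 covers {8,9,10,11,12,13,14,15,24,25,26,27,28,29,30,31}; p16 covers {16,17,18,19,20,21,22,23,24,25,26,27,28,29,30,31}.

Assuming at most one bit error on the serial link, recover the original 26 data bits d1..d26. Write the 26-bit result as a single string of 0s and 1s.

s1 (pos 1,3,5,7,9,11,13,15,17,19,21,23,25,27,29,31): 0⊕0⊕0⊕0⊕0⊕1⊕1⊕0⊕1⊕1⊕0⊕0⊕1⊕1⊕0⊕1 = 1
s2 (pos 2,3,6,7,10,11,14,15,18,19,22,23,26,27,30,31): 1⊕0⊕1⊕0⊕0⊕1⊕1⊕0⊕0⊕1⊕1⊕0⊕1⊕1⊕0⊕1 = 1
s4 (pos 4,5,6,7,12,13,14,15,20,21,22,23,28,29,30,31): 1⊕0⊕1⊕0⊕1⊕1⊕1⊕0⊕0⊕0⊕1⊕0⊕1⊕0⊕0⊕1 = 0
s8 (pos 8,9,10,11,12,13,14,15,24,25,26,27,28,29,30,31): 1⊕0⊕0⊕1⊕1⊕1⊕1⊕0⊕1⊕1⊕1⊕1⊕1⊕0⊕0⊕1 = 1
s16 (pos 16,17,18,19,20,21,22,23,24,25,26,27,28,29,30,31): 1⊕1⊕0⊕1⊕0⊕0⊕1⊕0⊕1⊕1⊕1⊕1⊕1⊕0⊕0⊕1 = 0
Syndrome s16…s1 = 01011 → error at position 11.
Flip position 11: 0101010100111101101001011111001 → 0101010100011101101001011111001
Read data bits from positions 3,5,6,7,9,10,11,12,13,14,15,17,18,19,20,21,22,23,24,25,26,27,28,29,30,31: 00100001110101001011111001

00100001110101001011111001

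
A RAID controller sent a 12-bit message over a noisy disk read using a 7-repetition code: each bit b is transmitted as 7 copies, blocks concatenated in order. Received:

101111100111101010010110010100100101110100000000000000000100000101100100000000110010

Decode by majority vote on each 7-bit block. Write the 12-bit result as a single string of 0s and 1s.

Block 1 (1011111): 6 ones → 1
Block 2 (0011110): 4 ones → 1
Block 3 (1010010): 3 ones → 0
Block 4 (1100101): 4 ones → 1
Block 5 (0010010): 2 ones → 0
Block 6 (1110100): 4 ones → 1
Block 7 (0000000): 0 ones → 0
Block 8 (0000000): 0 ones → 0
Block 9 (0100000): 1 one → 0
Block 10 (1011001): 4 ones → 1
Block 11 (0000000): 0 ones → 0
Block 12 (0110010): 3 ones → 0

110101000100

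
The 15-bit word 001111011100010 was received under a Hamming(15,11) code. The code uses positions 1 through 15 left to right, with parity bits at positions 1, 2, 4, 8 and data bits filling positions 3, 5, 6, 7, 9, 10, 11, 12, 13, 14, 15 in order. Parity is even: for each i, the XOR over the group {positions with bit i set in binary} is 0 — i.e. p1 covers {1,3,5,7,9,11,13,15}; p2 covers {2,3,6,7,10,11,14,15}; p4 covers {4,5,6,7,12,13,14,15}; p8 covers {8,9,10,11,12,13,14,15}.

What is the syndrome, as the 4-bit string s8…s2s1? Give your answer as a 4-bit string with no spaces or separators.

s1 (pos 1,3,5,7,9,11,13,15): 0⊕1⊕1⊕0⊕1⊕0⊕0⊕0 = 1
s2 (pos 2,3,6,7,10,11,14,15): 0⊕1⊕1⊕0⊕1⊕0⊕1⊕0 = 0
s4 (pos 4,5,6,7,12,13,14,15): 1⊕1⊕1⊕0⊕0⊕0⊕1⊕0 = 0
s8 (pos 8,9,10,11,12,13,14,15): 1⊕1⊕1⊕0⊕0⊕0⊕1⊕0 = 0
Syndrome s8…s1 = 0001 → error at position 1.

0001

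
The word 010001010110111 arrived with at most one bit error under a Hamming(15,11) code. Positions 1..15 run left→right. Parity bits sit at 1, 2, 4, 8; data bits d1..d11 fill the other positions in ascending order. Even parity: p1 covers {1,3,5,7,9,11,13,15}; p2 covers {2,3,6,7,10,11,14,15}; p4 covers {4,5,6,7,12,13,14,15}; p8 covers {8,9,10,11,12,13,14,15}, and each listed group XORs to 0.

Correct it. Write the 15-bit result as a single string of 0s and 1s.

s1 (pos 1,3,5,7,9,11,13,15): 0⊕0⊕0⊕0⊕0⊕1⊕1⊕1 = 1
s2 (pos 2,3,6,7,10,11,14,15): 1⊕0⊕1⊕0⊕1⊕1⊕1⊕1 = 0
s4 (pos 4,5,6,7,12,13,14,15): 0⊕0⊕1⊕0⊕0⊕1⊕1⊕1 = 0
s8 (pos 8,9,10,11,12,13,14,15): 1⊕0⊕1⊕1⊕0⊕1⊕1⊕1 = 0
Syndrome s8…s1 = 0001 → error at position 1.
Flip position 1: 010001010110111 → 110001010110111

110001010110111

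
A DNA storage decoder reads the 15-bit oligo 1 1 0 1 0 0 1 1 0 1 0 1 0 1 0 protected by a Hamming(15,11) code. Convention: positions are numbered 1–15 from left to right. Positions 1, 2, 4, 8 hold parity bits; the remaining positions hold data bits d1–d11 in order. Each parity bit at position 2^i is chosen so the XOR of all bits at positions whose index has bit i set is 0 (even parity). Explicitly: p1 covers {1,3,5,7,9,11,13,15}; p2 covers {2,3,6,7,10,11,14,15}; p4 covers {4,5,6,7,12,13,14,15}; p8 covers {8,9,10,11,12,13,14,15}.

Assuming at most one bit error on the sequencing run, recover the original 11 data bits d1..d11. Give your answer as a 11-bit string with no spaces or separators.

00010101010

s1 (pos 1,3,5,7,9,11,13,15): 1⊕0⊕0⊕1⊕0⊕0⊕0⊕0 = 0
s2 (pos 2,3,6,7,10,11,14,15): 1⊕0⊕0⊕1⊕1⊕0⊕1⊕0 = 0
s4 (pos 4,5,6,7,12,13,14,15): 1⊕0⊕0⊕1⊕1⊕0⊕1⊕0 = 0
s8 (pos 8,9,10,11,12,13,14,15): 1⊕0⊕1⊕0⊕1⊕0⊕1⊕0 = 0
Syndrome s8…s1 = 0000 → no error.
Read data bits from positions 3,5,6,7,9,10,11,12,13,14,15: 00010101010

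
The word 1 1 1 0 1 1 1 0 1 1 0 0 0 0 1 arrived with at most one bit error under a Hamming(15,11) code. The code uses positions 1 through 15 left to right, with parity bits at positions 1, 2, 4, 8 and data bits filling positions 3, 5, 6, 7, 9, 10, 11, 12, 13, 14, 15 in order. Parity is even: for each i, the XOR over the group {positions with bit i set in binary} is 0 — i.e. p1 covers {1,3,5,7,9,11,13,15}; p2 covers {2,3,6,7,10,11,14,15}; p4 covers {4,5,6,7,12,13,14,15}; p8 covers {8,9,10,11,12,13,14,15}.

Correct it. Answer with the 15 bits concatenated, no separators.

111011111100001

s1 (pos 1,3,5,7,9,11,13,15): 1⊕1⊕1⊕1⊕1⊕0⊕0⊕1 = 0
s2 (pos 2,3,6,7,10,11,14,15): 1⊕1⊕1⊕1⊕1⊕0⊕0⊕1 = 0
s4 (pos 4,5,6,7,12,13,14,15): 0⊕1⊕1⊕1⊕0⊕0⊕0⊕1 = 0
s8 (pos 8,9,10,11,12,13,14,15): 0⊕1⊕1⊕0⊕0⊕0⊕0⊕1 = 1
Syndrome s8…s1 = 1000 → error at position 8.
Flip position 8: 111011101100001 → 111011111100001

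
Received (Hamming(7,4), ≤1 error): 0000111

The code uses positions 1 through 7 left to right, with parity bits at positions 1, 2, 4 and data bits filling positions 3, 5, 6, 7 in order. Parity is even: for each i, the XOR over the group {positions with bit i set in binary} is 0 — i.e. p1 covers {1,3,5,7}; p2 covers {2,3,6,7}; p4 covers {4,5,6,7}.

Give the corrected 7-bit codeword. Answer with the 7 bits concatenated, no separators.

s1 (pos 1,3,5,7): 0⊕0⊕1⊕1 = 0
s2 (pos 2,3,6,7): 0⊕0⊕1⊕1 = 0
s4 (pos 4,5,6,7): 0⊕1⊕1⊕1 = 1
Syndrome s4…s1 = 100 → error at position 4.
Flip position 4: 0000111 → 0001111

0001111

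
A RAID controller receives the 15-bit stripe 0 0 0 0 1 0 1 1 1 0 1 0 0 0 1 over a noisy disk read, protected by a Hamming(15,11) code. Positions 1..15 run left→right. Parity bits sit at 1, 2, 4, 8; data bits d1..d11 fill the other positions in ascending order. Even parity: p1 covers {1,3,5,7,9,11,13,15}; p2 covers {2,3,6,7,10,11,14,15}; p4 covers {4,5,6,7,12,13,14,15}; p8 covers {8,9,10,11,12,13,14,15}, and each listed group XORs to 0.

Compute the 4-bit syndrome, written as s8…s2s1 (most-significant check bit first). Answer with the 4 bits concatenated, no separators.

s1 (pos 1,3,5,7,9,11,13,15): 0⊕0⊕1⊕1⊕1⊕1⊕0⊕1 = 1
s2 (pos 2,3,6,7,10,11,14,15): 0⊕0⊕0⊕1⊕0⊕1⊕0⊕1 = 1
s4 (pos 4,5,6,7,12,13,14,15): 0⊕1⊕0⊕1⊕0⊕0⊕0⊕1 = 1
s8 (pos 8,9,10,11,12,13,14,15): 1⊕1⊕0⊕1⊕0⊕0⊕0⊕1 = 0
Syndrome s8…s1 = 0111 → error at position 7.

0111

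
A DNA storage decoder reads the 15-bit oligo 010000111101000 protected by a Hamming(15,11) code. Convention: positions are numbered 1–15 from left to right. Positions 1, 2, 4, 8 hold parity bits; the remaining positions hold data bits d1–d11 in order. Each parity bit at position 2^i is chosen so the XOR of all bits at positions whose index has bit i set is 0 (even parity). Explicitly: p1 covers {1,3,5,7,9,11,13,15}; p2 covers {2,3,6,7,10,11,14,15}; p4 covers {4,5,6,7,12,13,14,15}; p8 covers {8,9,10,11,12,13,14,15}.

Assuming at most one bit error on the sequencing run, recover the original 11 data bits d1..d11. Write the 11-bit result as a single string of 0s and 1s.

00011101000

s1 (pos 1,3,5,7,9,11,13,15): 0⊕0⊕0⊕1⊕1⊕0⊕0⊕0 = 0
s2 (pos 2,3,6,7,10,11,14,15): 1⊕0⊕0⊕1⊕1⊕0⊕0⊕0 = 1
s4 (pos 4,5,6,7,12,13,14,15): 0⊕0⊕0⊕1⊕1⊕0⊕0⊕0 = 0
s8 (pos 8,9,10,11,12,13,14,15): 1⊕1⊕1⊕0⊕1⊕0⊕0⊕0 = 0
Syndrome s8…s1 = 0010 → error at position 2.
Flip position 2: 010000111101000 → 000000111101000
Read data bits from positions 3,5,6,7,9,10,11,12,13,14,15: 00011101000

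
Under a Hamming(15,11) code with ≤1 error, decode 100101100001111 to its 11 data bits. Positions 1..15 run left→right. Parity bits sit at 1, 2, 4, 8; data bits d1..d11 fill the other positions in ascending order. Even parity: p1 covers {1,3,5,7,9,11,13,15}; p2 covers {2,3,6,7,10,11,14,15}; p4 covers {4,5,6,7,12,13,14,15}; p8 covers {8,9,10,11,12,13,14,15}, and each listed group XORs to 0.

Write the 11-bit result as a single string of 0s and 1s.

00110001111

s1 (pos 1,3,5,7,9,11,13,15): 1⊕0⊕0⊕1⊕0⊕0⊕1⊕1 = 0
s2 (pos 2,3,6,7,10,11,14,15): 0⊕0⊕1⊕1⊕0⊕0⊕1⊕1 = 0
s4 (pos 4,5,6,7,12,13,14,15): 1⊕0⊕1⊕1⊕1⊕1⊕1⊕1 = 1
s8 (pos 8,9,10,11,12,13,14,15): 0⊕0⊕0⊕0⊕1⊕1⊕1⊕1 = 0
Syndrome s8…s1 = 0100 → error at position 4.
Flip position 4: 100101100001111 → 100001100001111
Read data bits from positions 3,5,6,7,9,10,11,12,13,14,15: 00110001111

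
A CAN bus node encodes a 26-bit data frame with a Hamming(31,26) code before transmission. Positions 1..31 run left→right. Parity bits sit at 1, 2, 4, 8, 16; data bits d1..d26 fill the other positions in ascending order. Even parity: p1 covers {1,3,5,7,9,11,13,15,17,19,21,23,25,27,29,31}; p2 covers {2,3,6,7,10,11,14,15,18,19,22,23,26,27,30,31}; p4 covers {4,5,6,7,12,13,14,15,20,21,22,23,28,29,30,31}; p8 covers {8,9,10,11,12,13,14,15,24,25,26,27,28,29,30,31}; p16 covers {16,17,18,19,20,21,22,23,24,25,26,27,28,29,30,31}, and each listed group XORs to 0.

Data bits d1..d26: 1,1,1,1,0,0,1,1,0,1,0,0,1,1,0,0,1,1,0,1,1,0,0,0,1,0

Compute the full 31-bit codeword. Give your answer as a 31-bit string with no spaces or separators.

Place data at non-parity positions: p1 p2 1 p4 1 1 1 p8 0 0 1 1 0 1 0 p16 0 1 1 0 0 1 1 0 1 1 0 0 0 1 0
p1 (pos 1,3,5,7,9,11,13,15,17,19,21,23,25,27,29,31): XOR of data positions = 1⊕1⊕1⊕0⊕1⊕0⊕0⊕0⊕1⊕0⊕1⊕1⊕0⊕0⊕0 = 1
p2 (pos 2,3,6,7,10,11,14,15,18,19,22,23,26,27,30,31): XOR of data positions = 1⊕1⊕1⊕0⊕1⊕1⊕0⊕1⊕1⊕1⊕1⊕1⊕0⊕1⊕0 = 1
p4 (pos 4,5,6,7,12,13,14,15,20,21,22,23,28,29,30,31): XOR of data positions = 1⊕1⊕1⊕1⊕0⊕1⊕0⊕0⊕0⊕1⊕1⊕0⊕0⊕1⊕0 = 0
p8 (pos 8,9,10,11,12,13,14,15,24,25,26,27,28,29,30,31): XOR of data positions = 0⊕0⊕1⊕1⊕0⊕1⊕0⊕0⊕1⊕1⊕0⊕0⊕0⊕1⊕0 = 0
p16 (pos 16,17,18,19,20,21,22,23,24,25,26,27,28,29,30,31): XOR of data positions = 0⊕1⊕1⊕0⊕0⊕1⊕1⊕0⊕1⊕1⊕0⊕0⊕0⊕1⊕0 = 1
Codeword: 1110111000110101011001101100010

1110111000110101011001101100010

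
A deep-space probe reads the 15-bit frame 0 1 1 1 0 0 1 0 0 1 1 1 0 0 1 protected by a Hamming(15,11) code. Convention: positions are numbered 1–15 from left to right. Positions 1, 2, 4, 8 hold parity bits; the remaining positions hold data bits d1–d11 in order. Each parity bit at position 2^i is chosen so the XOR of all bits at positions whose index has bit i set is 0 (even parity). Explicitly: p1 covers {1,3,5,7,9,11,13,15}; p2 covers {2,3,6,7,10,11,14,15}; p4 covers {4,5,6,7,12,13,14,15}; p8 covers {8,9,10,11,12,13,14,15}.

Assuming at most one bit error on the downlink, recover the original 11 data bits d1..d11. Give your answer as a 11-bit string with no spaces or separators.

10010111001

s1 (pos 1,3,5,7,9,11,13,15): 0⊕1⊕0⊕1⊕0⊕1⊕0⊕1 = 0
s2 (pos 2,3,6,7,10,11,14,15): 1⊕1⊕0⊕1⊕1⊕1⊕0⊕1 = 0
s4 (pos 4,5,6,7,12,13,14,15): 1⊕0⊕0⊕1⊕1⊕0⊕0⊕1 = 0
s8 (pos 8,9,10,11,12,13,14,15): 0⊕0⊕1⊕1⊕1⊕0⊕0⊕1 = 0
Syndrome s8…s1 = 0000 → no error.
Read data bits from positions 3,5,6,7,9,10,11,12,13,14,15: 10010111001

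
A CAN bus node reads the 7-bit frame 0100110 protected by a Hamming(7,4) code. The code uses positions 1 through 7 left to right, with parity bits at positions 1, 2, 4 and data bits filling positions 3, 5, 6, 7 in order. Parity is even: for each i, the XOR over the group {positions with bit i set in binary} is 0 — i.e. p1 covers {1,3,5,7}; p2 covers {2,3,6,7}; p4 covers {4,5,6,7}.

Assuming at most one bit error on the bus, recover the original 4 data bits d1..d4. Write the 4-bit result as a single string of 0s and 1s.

0110

s1 (pos 1,3,5,7): 0⊕0⊕1⊕0 = 1
s2 (pos 2,3,6,7): 1⊕0⊕1⊕0 = 0
s4 (pos 4,5,6,7): 0⊕1⊕1⊕0 = 0
Syndrome s4…s1 = 001 → error at position 1.
Flip position 1: 0100110 → 1100110
Read data bits from positions 3,5,6,7: 0110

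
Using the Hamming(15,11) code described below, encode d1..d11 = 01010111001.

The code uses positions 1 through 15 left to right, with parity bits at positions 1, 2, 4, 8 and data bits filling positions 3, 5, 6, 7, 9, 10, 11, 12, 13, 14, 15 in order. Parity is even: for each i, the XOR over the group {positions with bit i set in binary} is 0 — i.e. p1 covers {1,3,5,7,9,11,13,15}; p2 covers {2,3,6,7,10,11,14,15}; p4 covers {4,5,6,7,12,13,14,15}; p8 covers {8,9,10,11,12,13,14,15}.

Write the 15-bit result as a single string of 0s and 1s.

000010100111001

Place data at non-parity positions: p1 p2 0 p4 1 0 1 p8 0 1 1 1 0 0 1
p1 (pos 1,3,5,7,9,11,13,15): XOR of data positions = 0⊕1⊕1⊕0⊕1⊕0⊕1 = 0
p2 (pos 2,3,6,7,10,11,14,15): XOR of data positions = 0⊕0⊕1⊕1⊕1⊕0⊕1 = 0
p4 (pos 4,5,6,7,12,13,14,15): XOR of data positions = 1⊕0⊕1⊕1⊕0⊕0⊕1 = 0
p8 (pos 8,9,10,11,12,13,14,15): XOR of data positions = 0⊕1⊕1⊕1⊕0⊕0⊕1 = 0
Codeword: 000010100111001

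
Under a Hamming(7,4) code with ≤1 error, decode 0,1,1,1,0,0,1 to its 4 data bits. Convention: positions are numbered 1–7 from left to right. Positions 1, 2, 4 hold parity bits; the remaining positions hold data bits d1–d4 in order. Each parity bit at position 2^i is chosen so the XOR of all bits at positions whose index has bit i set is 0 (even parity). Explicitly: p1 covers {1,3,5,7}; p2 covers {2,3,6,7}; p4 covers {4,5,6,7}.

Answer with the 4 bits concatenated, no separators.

1001

s1 (pos 1,3,5,7): 0⊕1⊕0⊕1 = 0
s2 (pos 2,3,6,7): 1⊕1⊕0⊕1 = 1
s4 (pos 4,5,6,7): 1⊕0⊕0⊕1 = 0
Syndrome s4…s1 = 010 → error at position 2.
Flip position 2: 0111001 → 0011001
Read data bits from positions 3,5,6,7: 1001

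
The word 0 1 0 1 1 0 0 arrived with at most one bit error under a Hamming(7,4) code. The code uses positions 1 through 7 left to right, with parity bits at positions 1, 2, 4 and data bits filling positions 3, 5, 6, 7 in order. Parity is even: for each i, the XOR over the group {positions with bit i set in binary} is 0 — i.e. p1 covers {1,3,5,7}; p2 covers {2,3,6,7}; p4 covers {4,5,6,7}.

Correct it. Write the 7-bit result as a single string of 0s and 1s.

0111100

s1 (pos 1,3,5,7): 0⊕0⊕1⊕0 = 1
s2 (pos 2,3,6,7): 1⊕0⊕0⊕0 = 1
s4 (pos 4,5,6,7): 1⊕1⊕0⊕0 = 0
Syndrome s4…s1 = 011 → error at position 3.
Flip position 3: 0101100 → 0111100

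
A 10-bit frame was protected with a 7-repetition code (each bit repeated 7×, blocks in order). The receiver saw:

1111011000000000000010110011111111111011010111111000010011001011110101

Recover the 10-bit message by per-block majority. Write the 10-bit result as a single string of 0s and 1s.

Block 1 (1111011): 6 ones → 1
Block 2 (0000000): 0 ones → 0
Block 3 (0000001): 1 one → 0
Block 4 (0110011): 4 ones → 1
Block 5 (1111111): 7 ones → 1
Block 6 (1101101): 5 ones → 1
Block 7 (0111111): 6 ones → 1
Block 8 (0000100): 1 one → 0
Block 9 (1100101): 4 ones → 1
Block 10 (1110101): 5 ones → 1

1001111011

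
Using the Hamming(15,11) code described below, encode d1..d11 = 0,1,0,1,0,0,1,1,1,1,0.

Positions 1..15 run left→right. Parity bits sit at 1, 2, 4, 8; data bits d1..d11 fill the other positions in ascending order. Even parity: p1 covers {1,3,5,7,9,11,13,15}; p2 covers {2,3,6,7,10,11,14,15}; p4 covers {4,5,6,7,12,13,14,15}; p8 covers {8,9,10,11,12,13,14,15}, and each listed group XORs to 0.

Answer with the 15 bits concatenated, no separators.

010110100011110

Place data at non-parity positions: p1 p2 0 p4 1 0 1 p8 0 0 1 1 1 1 0
p1 (pos 1,3,5,7,9,11,13,15): XOR of data positions = 0⊕1⊕1⊕0⊕1⊕1⊕0 = 0
p2 (pos 2,3,6,7,10,11,14,15): XOR of data positions = 0⊕0⊕1⊕0⊕1⊕1⊕0 = 1
p4 (pos 4,5,6,7,12,13,14,15): XOR of data positions = 1⊕0⊕1⊕1⊕1⊕1⊕0 = 1
p8 (pos 8,9,10,11,12,13,14,15): XOR of data positions = 0⊕0⊕1⊕1⊕1⊕1⊕0 = 0
Codeword: 010110100011110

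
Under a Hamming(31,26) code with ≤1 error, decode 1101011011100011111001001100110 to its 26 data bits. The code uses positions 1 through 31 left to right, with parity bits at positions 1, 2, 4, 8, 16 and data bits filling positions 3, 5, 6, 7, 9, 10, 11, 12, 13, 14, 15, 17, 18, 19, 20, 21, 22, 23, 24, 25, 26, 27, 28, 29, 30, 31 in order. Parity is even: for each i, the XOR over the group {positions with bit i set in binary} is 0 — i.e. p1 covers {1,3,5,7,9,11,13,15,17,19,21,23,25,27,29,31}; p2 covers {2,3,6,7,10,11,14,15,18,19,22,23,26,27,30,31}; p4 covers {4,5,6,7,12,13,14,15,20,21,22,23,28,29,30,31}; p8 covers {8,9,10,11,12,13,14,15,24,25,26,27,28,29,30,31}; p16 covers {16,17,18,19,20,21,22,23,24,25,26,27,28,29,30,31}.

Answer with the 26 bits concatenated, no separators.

00111110001111001101100110

s1 (pos 1,3,5,7,9,11,13,15,17,19,21,23,25,27,29,31): 1⊕0⊕0⊕1⊕1⊕1⊕0⊕1⊕1⊕1⊕0⊕0⊕1⊕0⊕1⊕0 = 1
s2 (pos 2,3,6,7,10,11,14,15,18,19,22,23,26,27,30,31): 1⊕0⊕1⊕1⊕1⊕1⊕0⊕1⊕1⊕1⊕1⊕0⊕1⊕0⊕1⊕0 = 1
s4 (pos 4,5,6,7,12,13,14,15,20,21,22,23,28,29,30,31): 1⊕0⊕1⊕1⊕0⊕0⊕0⊕1⊕0⊕0⊕1⊕0⊕0⊕1⊕1⊕0 = 1
s8 (pos 8,9,10,11,12,13,14,15,24,25,26,27,28,29,30,31): 0⊕1⊕1⊕1⊕0⊕0⊕0⊕1⊕0⊕1⊕1⊕0⊕0⊕1⊕1⊕0 = 0
s16 (pos 16,17,18,19,20,21,22,23,24,25,26,27,28,29,30,31): 1⊕1⊕1⊕1⊕0⊕0⊕1⊕0⊕0⊕1⊕1⊕0⊕0⊕1⊕1⊕0 = 1
Syndrome s16…s1 = 10111 → error at position 23.
Flip position 23: 1101011011100011111001001100110 → 1101011011100011111001101100110
Read data bits from positions 3,5,6,7,9,10,11,12,13,14,15,17,18,19,20,21,22,23,24,25,26,27,28,29,30,31: 00111110001111001101100110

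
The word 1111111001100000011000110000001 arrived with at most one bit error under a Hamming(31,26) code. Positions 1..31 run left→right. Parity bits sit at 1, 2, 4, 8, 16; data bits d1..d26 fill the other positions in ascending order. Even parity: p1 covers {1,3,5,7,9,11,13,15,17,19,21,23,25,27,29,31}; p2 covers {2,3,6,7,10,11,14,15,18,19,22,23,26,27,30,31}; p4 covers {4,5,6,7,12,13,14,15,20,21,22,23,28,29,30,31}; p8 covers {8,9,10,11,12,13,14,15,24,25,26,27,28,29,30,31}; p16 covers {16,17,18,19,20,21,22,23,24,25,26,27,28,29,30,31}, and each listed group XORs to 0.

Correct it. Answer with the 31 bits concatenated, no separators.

1111111001100001011000110000001

s1 (pos 1,3,5,7,9,11,13,15,17,19,21,23,25,27,29,31): 1⊕1⊕1⊕1⊕0⊕1⊕0⊕0⊕0⊕1⊕0⊕1⊕0⊕0⊕0⊕1 = 0
s2 (pos 2,3,6,7,10,11,14,15,18,19,22,23,26,27,30,31): 1⊕1⊕1⊕1⊕1⊕1⊕0⊕0⊕1⊕1⊕0⊕1⊕0⊕0⊕0⊕1 = 0
s4 (pos 4,5,6,7,12,13,14,15,20,21,22,23,28,29,30,31): 1⊕1⊕1⊕1⊕0⊕0⊕0⊕0⊕0⊕0⊕0⊕1⊕0⊕0⊕0⊕1 = 0
s8 (pos 8,9,10,11,12,13,14,15,24,25,26,27,28,29,30,31): 0⊕0⊕1⊕1⊕0⊕0⊕0⊕0⊕1⊕0⊕0⊕0⊕0⊕0⊕0⊕1 = 0
s16 (pos 16,17,18,19,20,21,22,23,24,25,26,27,28,29,30,31): 0⊕0⊕1⊕1⊕0⊕0⊕0⊕1⊕1⊕0⊕0⊕0⊕0⊕0⊕0⊕1 = 1
Syndrome s16…s1 = 10000 → error at position 16.
Flip position 16: 1111111001100000011000110000001 → 1111111001100001011000110000001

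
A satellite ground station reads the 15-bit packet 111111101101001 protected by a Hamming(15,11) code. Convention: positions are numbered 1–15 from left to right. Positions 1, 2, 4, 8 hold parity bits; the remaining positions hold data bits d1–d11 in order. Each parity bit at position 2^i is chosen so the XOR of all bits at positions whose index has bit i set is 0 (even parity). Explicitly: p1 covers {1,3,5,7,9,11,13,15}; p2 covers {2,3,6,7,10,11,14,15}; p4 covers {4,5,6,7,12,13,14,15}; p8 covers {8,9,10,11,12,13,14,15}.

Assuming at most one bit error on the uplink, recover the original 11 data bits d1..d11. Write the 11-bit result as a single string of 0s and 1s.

11111101001

s1 (pos 1,3,5,7,9,11,13,15): 1⊕1⊕1⊕1⊕1⊕0⊕0⊕1 = 0
s2 (pos 2,3,6,7,10,11,14,15): 1⊕1⊕1⊕1⊕1⊕0⊕0⊕1 = 0
s4 (pos 4,5,6,7,12,13,14,15): 1⊕1⊕1⊕1⊕1⊕0⊕0⊕1 = 0
s8 (pos 8,9,10,11,12,13,14,15): 0⊕1⊕1⊕0⊕1⊕0⊕0⊕1 = 0
Syndrome s8…s1 = 0000 → no error.
Read data bits from positions 3,5,6,7,9,10,11,12,13,14,15: 11111101001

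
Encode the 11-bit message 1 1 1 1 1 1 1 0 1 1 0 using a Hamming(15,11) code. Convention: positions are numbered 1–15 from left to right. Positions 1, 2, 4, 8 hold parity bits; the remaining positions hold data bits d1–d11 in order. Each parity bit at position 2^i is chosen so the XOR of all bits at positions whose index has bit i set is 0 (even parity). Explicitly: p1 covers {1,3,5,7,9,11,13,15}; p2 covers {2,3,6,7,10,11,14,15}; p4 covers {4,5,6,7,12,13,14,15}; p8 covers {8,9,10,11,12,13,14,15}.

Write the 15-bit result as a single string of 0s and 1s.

Place data at non-parity positions: p1 p2 1 p4 1 1 1 p8 1 1 1 0 1 1 0
p1 (pos 1,3,5,7,9,11,13,15): XOR of data positions = 1⊕1⊕1⊕1⊕1⊕1⊕0 = 0
p2 (pos 2,3,6,7,10,11,14,15): XOR of data positions = 1⊕1⊕1⊕1⊕1⊕1⊕0 = 0
p4 (pos 4,5,6,7,12,13,14,15): XOR of data positions = 1⊕1⊕1⊕0⊕1⊕1⊕0 = 1
p8 (pos 8,9,10,11,12,13,14,15): XOR of data positions = 1⊕1⊕1⊕0⊕1⊕1⊕0 = 1
Codeword: 001111111110110

001111111110110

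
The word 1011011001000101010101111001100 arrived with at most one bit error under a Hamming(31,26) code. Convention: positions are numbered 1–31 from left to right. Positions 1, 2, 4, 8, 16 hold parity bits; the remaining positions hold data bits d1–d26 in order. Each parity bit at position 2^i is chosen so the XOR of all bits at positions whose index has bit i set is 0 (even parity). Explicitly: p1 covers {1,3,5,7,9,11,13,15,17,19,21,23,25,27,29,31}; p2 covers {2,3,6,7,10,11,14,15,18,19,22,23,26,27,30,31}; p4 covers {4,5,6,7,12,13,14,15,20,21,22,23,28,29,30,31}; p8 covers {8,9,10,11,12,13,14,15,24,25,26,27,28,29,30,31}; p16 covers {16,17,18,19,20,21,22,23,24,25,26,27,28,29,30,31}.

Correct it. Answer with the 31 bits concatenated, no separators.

s1 (pos 1,3,5,7,9,11,13,15,17,19,21,23,25,27,29,31): 1⊕1⊕0⊕1⊕0⊕0⊕0⊕0⊕0⊕0⊕0⊕1⊕1⊕0⊕1⊕0 = 0
s2 (pos 2,3,6,7,10,11,14,15,18,19,22,23,26,27,30,31): 0⊕1⊕1⊕1⊕1⊕0⊕1⊕0⊕1⊕0⊕1⊕1⊕0⊕0⊕0⊕0 = 0
s4 (pos 4,5,6,7,12,13,14,15,20,21,22,23,28,29,30,31): 1⊕0⊕1⊕1⊕0⊕0⊕1⊕0⊕1⊕0⊕1⊕1⊕1⊕1⊕0⊕0 = 1
s8 (pos 8,9,10,11,12,13,14,15,24,25,26,27,28,29,30,31): 0⊕0⊕1⊕0⊕0⊕0⊕1⊕0⊕1⊕1⊕0⊕0⊕1⊕1⊕0⊕0 = 0
s16 (pos 16,17,18,19,20,21,22,23,24,25,26,27,28,29,30,31): 1⊕0⊕1⊕0⊕1⊕0⊕1⊕1⊕1⊕1⊕0⊕0⊕1⊕1⊕0⊕0 = 1
Syndrome s16…s1 = 10100 → error at position 20.
Flip position 20: 1011011001000101010101111001100 → 1011011001000101010001111001100

1011011001000101010001111001100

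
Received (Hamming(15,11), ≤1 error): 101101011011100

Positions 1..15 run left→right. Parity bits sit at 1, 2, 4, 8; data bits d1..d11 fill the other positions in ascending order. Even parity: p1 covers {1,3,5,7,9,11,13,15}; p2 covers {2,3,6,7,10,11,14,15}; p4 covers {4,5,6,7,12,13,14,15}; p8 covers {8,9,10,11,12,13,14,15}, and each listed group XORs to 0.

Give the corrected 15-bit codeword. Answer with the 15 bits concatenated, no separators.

s1 (pos 1,3,5,7,9,11,13,15): 1⊕1⊕0⊕0⊕1⊕1⊕1⊕0 = 1
s2 (pos 2,3,6,7,10,11,14,15): 0⊕1⊕1⊕0⊕0⊕1⊕0⊕0 = 1
s4 (pos 4,5,6,7,12,13,14,15): 1⊕0⊕1⊕0⊕1⊕1⊕0⊕0 = 0
s8 (pos 8,9,10,11,12,13,14,15): 1⊕1⊕0⊕1⊕1⊕1⊕0⊕0 = 1
Syndrome s8…s1 = 1011 → error at position 11.
Flip position 11: 101101011011100 → 101101011001100

101101011001100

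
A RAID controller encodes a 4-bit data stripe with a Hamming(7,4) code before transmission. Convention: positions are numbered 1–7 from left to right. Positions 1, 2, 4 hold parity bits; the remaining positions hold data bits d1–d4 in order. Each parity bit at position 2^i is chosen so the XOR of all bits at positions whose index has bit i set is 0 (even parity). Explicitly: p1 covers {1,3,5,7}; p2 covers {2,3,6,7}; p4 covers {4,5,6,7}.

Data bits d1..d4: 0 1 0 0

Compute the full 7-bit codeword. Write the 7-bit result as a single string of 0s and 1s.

1001100

Place data at non-parity positions: p1 p2 0 p4 1 0 0
p1 (pos 1,3,5,7): XOR of data positions = 0⊕1⊕0 = 1
p2 (pos 2,3,6,7): XOR of data positions = 0⊕0⊕0 = 0
p4 (pos 4,5,6,7): XOR of data positions = 1⊕0⊕0 = 1
Codeword: 1001100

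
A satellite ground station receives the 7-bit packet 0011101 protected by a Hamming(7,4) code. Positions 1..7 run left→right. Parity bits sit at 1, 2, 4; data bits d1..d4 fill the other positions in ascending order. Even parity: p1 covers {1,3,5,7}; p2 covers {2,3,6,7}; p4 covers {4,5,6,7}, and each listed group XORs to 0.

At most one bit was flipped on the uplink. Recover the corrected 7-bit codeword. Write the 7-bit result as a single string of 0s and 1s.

0011001

s1 (pos 1,3,5,7): 0⊕1⊕1⊕1 = 1
s2 (pos 2,3,6,7): 0⊕1⊕0⊕1 = 0
s4 (pos 4,5,6,7): 1⊕1⊕0⊕1 = 1
Syndrome s4…s1 = 101 → error at position 5.
Flip position 5: 0011101 → 0011001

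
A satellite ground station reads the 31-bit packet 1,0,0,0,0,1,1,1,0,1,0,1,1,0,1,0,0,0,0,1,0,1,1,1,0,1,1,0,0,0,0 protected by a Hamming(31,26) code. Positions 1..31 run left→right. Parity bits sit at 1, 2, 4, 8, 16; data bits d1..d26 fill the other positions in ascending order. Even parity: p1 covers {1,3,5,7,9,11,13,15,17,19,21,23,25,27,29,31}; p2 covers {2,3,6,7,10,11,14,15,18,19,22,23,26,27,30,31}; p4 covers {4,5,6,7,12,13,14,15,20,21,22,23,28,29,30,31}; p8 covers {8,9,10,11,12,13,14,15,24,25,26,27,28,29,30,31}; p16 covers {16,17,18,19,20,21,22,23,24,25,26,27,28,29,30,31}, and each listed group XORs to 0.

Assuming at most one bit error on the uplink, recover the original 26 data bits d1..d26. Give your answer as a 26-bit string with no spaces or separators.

00110101101000101110110000

s1 (pos 1,3,5,7,9,11,13,15,17,19,21,23,25,27,29,31): 1⊕0⊕0⊕1⊕0⊕0⊕1⊕1⊕0⊕0⊕0⊕1⊕0⊕1⊕0⊕0 = 0
s2 (pos 2,3,6,7,10,11,14,15,18,19,22,23,26,27,30,31): 0⊕0⊕1⊕1⊕1⊕0⊕0⊕1⊕0⊕0⊕1⊕1⊕1⊕1⊕0⊕0 = 0
s4 (pos 4,5,6,7,12,13,14,15,20,21,22,23,28,29,30,31): 0⊕0⊕1⊕1⊕1⊕1⊕0⊕1⊕1⊕0⊕1⊕1⊕0⊕0⊕0⊕0 = 0
s8 (pos 8,9,10,11,12,13,14,15,24,25,26,27,28,29,30,31): 1⊕0⊕1⊕0⊕1⊕1⊕0⊕1⊕1⊕0⊕1⊕1⊕0⊕0⊕0⊕0 = 0
s16 (pos 16,17,18,19,20,21,22,23,24,25,26,27,28,29,30,31): 0⊕0⊕0⊕0⊕1⊕0⊕1⊕1⊕1⊕0⊕1⊕1⊕0⊕0⊕0⊕0 = 0
Syndrome s16…s1 = 00000 → no error.
Read data bits from positions 3,5,6,7,9,10,11,12,13,14,15,17,18,19,20,21,22,23,24,25,26,27,28,29,30,31: 00110101101000101110110000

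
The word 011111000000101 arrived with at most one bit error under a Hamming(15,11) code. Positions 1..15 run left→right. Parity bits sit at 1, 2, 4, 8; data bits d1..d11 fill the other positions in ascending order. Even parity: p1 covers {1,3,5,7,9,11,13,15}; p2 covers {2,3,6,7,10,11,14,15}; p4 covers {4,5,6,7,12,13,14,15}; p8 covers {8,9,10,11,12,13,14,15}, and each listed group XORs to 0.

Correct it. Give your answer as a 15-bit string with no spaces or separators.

011011000000101

s1 (pos 1,3,5,7,9,11,13,15): 0⊕1⊕1⊕0⊕0⊕0⊕1⊕1 = 0
s2 (pos 2,3,6,7,10,11,14,15): 1⊕1⊕1⊕0⊕0⊕0⊕0⊕1 = 0
s4 (pos 4,5,6,7,12,13,14,15): 1⊕1⊕1⊕0⊕0⊕1⊕0⊕1 = 1
s8 (pos 8,9,10,11,12,13,14,15): 0⊕0⊕0⊕0⊕0⊕1⊕0⊕1 = 0
Syndrome s8…s1 = 0100 → error at position 4.
Flip position 4: 011111000000101 → 011011000000101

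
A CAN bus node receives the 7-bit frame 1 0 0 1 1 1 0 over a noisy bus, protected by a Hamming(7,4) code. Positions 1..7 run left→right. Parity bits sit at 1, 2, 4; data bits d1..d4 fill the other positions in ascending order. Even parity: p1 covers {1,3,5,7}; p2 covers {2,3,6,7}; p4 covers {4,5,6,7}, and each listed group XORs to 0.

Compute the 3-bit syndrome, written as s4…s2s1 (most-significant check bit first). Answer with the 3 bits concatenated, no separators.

110

s1 (pos 1,3,5,7): 1⊕0⊕1⊕0 = 0
s2 (pos 2,3,6,7): 0⊕0⊕1⊕0 = 1
s4 (pos 4,5,6,7): 1⊕1⊕1⊕0 = 1
Syndrome s4…s1 = 110 → error at position 6.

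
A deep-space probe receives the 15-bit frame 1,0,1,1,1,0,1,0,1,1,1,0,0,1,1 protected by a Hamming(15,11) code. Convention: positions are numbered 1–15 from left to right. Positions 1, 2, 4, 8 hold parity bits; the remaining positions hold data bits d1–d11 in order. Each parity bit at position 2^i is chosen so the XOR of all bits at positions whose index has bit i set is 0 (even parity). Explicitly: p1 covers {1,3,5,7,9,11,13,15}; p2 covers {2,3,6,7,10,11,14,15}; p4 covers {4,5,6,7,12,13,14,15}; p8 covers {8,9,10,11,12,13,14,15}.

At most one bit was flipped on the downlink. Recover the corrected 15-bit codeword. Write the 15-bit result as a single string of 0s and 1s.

s1 (pos 1,3,5,7,9,11,13,15): 1⊕1⊕1⊕1⊕1⊕1⊕0⊕1 = 1
s2 (pos 2,3,6,7,10,11,14,15): 0⊕1⊕0⊕1⊕1⊕1⊕1⊕1 = 0
s4 (pos 4,5,6,7,12,13,14,15): 1⊕1⊕0⊕1⊕0⊕0⊕1⊕1 = 1
s8 (pos 8,9,10,11,12,13,14,15): 0⊕1⊕1⊕1⊕0⊕0⊕1⊕1 = 1
Syndrome s8…s1 = 1101 → error at position 13.
Flip position 13: 101110101110011 → 101110101110111

101110101110111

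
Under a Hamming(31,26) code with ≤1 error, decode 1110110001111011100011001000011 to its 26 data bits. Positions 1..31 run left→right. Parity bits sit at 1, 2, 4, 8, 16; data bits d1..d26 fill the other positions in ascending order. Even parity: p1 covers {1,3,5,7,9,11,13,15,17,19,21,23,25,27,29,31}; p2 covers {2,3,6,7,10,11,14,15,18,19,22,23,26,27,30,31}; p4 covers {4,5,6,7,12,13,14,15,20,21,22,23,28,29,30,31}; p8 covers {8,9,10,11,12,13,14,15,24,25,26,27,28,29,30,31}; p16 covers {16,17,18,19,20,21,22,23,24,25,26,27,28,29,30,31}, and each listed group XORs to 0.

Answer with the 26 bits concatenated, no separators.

11100111101100010001000011

s1 (pos 1,3,5,7,9,11,13,15,17,19,21,23,25,27,29,31): 1⊕1⊕1⊕0⊕0⊕1⊕1⊕1⊕1⊕0⊕1⊕0⊕1⊕0⊕0⊕1 = 0
s2 (pos 2,3,6,7,10,11,14,15,18,19,22,23,26,27,30,31): 1⊕1⊕1⊕0⊕1⊕1⊕0⊕1⊕0⊕0⊕1⊕0⊕0⊕0⊕1⊕1 = 1
s4 (pos 4,5,6,7,12,13,14,15,20,21,22,23,28,29,30,31): 0⊕1⊕1⊕0⊕1⊕1⊕0⊕1⊕0⊕1⊕1⊕0⊕0⊕0⊕1⊕1 = 1
s8 (pos 8,9,10,11,12,13,14,15,24,25,26,27,28,29,30,31): 0⊕0⊕1⊕1⊕1⊕1⊕0⊕1⊕0⊕1⊕0⊕0⊕0⊕0⊕1⊕1 = 0
s16 (pos 16,17,18,19,20,21,22,23,24,25,26,27,28,29,30,31): 1⊕1⊕0⊕0⊕0⊕1⊕1⊕0⊕0⊕1⊕0⊕0⊕0⊕0⊕1⊕1 = 1
Syndrome s16…s1 = 10110 → error at position 22.
Flip position 22: 1110110001111011100011001000011 → 1110110001111011100010001000011
Read data bits from positions 3,5,6,7,9,10,11,12,13,14,15,17,18,19,20,21,22,23,24,25,26,27,28,29,30,31: 11100111101100010001000011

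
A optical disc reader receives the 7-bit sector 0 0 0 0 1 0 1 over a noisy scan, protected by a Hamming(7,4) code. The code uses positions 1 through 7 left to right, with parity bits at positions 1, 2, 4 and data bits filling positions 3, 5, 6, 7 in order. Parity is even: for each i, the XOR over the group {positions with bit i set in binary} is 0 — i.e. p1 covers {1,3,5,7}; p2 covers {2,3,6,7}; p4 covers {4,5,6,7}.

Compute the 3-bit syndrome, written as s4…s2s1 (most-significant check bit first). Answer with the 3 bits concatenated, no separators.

s1 (pos 1,3,5,7): 0⊕0⊕1⊕1 = 0
s2 (pos 2,3,6,7): 0⊕0⊕0⊕1 = 1
s4 (pos 4,5,6,7): 0⊕1⊕0⊕1 = 0
Syndrome s4…s1 = 010 → error at position 2.

010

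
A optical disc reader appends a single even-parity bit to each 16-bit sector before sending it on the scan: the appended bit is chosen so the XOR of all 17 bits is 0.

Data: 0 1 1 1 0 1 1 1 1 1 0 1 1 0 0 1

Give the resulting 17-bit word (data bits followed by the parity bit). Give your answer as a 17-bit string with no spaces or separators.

XOR of the 16 data bits: 0⊕1⊕1⊕1⊕0⊕1⊕1⊕1⊕1⊕1⊕0⊕1⊕1⊕0⊕0⊕1 = 1
Parity bit = 1 (so all 17 bits XOR to 0).

01110111110110011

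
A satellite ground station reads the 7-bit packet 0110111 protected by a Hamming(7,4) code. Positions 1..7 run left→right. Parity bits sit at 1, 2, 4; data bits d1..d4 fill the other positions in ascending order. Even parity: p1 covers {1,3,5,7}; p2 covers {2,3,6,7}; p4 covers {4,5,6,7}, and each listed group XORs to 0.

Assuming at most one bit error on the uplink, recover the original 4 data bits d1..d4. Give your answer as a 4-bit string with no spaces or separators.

s1 (pos 1,3,5,7): 0⊕1⊕1⊕1 = 1
s2 (pos 2,3,6,7): 1⊕1⊕1⊕1 = 0
s4 (pos 4,5,6,7): 0⊕1⊕1⊕1 = 1
Syndrome s4…s1 = 101 → error at position 5.
Flip position 5: 0110111 → 0110011
Read data bits from positions 3,5,6,7: 1011

1011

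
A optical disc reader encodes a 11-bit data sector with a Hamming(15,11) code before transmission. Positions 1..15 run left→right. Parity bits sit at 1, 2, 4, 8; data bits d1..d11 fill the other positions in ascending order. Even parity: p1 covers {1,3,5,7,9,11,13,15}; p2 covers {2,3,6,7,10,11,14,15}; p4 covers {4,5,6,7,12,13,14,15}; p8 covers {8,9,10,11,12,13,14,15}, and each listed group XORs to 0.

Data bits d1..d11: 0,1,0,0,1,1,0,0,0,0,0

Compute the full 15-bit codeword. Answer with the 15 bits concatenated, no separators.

Place data at non-parity positions: p1 p2 0 p4 1 0 0 p8 1 1 0 0 0 0 0
p1 (pos 1,3,5,7,9,11,13,15): XOR of data positions = 0⊕1⊕0⊕1⊕0⊕0⊕0 = 0
p2 (pos 2,3,6,7,10,11,14,15): XOR of data positions = 0⊕0⊕0⊕1⊕0⊕0⊕0 = 1
p4 (pos 4,5,6,7,12,13,14,15): XOR of data positions = 1⊕0⊕0⊕0⊕0⊕0⊕0 = 1
p8 (pos 8,9,10,11,12,13,14,15): XOR of data positions = 1⊕1⊕0⊕0⊕0⊕0⊕0 = 0
Codeword: 010110001100000

010110001100000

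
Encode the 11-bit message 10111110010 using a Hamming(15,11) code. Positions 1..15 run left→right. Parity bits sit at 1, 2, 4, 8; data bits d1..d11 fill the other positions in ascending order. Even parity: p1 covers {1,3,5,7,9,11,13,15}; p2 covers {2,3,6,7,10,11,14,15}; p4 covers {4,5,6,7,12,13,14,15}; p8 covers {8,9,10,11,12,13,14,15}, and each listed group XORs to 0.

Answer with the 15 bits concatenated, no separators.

Place data at non-parity positions: p1 p2 1 p4 0 1 1 p8 1 1 1 0 0 1 0
p1 (pos 1,3,5,7,9,11,13,15): XOR of data positions = 1⊕0⊕1⊕1⊕1⊕0⊕0 = 0
p2 (pos 2,3,6,7,10,11,14,15): XOR of data positions = 1⊕1⊕1⊕1⊕1⊕1⊕0 = 0
p4 (pos 4,5,6,7,12,13,14,15): XOR of data positions = 0⊕1⊕1⊕0⊕0⊕1⊕0 = 1
p8 (pos 8,9,10,11,12,13,14,15): XOR of data positions = 1⊕1⊕1⊕0⊕0⊕1⊕0 = 0
Codeword: 001101101110010

001101101110010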